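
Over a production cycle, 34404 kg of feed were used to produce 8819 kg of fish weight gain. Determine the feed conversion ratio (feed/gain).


FCR = feed consumed / weight gained
FCR = 34404 kg / 8819 kg = 3.90112

3.90112


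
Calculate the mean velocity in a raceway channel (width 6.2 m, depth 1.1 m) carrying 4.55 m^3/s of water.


Cross-sectional area = W * d = 6.2 * 1.1 = 6.82 m^2
Velocity = Q / A = 4.55 / 6.82 = 0.667155 m/s

0.667155 m/s


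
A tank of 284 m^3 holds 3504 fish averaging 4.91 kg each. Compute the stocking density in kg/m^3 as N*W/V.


Total biomass = 3504 fish * 4.91 kg = 17204.64 kg
Density = total biomass / volume = 17204.64 / 284 = 60.5797 kg/m^3

60.5797 kg/m^3


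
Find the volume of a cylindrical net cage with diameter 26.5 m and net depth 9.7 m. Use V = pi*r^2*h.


r = d/2 = 26.5/2 = 13.25 m
Base area = pi*r^2 = pi*13.25^2 = 551.54586 m^2
Volume = 551.54586 * 9.7 = 5349.99 m^3

5349.99 m^3


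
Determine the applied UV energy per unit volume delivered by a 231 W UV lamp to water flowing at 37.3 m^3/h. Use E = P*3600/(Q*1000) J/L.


Energy delivered per hour = 231 W * 3600 s = 831600 J/h
Volume treated per hour = 37.3 m^3/h * 1000 = 37300 L/h
dose = 831600 / 37300 = 22.2949 J/L

22.2949 J/L


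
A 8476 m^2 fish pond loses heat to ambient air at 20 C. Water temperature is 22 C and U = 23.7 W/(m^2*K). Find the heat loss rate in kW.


Temperature difference dT = 22 - 20 = 2 K
Heat loss (W) = U * A * dT = 23.7 * 8476 * 2 = 401762.4 W
Convert to kW: 401762.4 / 1000 = 401.7624 kW

401.7624 kW


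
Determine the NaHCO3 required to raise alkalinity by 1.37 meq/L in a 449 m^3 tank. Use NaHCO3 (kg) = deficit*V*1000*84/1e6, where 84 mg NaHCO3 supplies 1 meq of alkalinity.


Tank volume in L = 449 m^3 * 1000 = 449000 L
Total meq required = 1.37 meq/L * 449000 L = 615130 meq
NaHCO3 mass = 615130 meq * 84 mg/meq / 1e6 = 51.6709 kg

51.6709 kg


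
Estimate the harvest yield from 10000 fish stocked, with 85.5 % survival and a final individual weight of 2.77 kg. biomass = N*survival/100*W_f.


Survivors = 10000 * 85.5/100 = 8550 fish
Harvest biomass = survivors * W_f = 8550 * 2.77 = 23683.5 kg

23683.5 kg


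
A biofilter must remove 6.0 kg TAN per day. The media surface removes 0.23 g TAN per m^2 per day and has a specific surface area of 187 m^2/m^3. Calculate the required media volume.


A = 6.0*1000 / 0.23 = 26086.957 m^2
V = 26086.957 / 187 = 139.502

139.502 m^3


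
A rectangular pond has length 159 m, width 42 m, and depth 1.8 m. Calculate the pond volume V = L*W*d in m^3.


Base area = L * W = 159 * 42 = 6678 m^2
Volume = area * depth = 6678 * 1.8 = 12020.4 m^3

12020.4 m^3


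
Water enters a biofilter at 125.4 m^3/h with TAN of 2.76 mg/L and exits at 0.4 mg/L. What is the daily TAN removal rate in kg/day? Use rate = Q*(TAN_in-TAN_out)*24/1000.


Concentration drop: TAN_in - TAN_out = 2.76 - 0.4 = 2.36 mg/L
Hourly TAN removed = Q * dTAN = 125.4 m^3/h * 2.36 mg/L = 295.944 g/h  (m^3/h * mg/L = g/h)
Daily TAN removed = 295.944 * 24 = 7102.656 g/day
Convert to kg/day: 7102.656 / 1000 = 7.102656 kg/day

7.102656 kg/day


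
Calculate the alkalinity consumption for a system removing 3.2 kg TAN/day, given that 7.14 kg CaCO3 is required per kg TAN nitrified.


Alkalinity factor: 7.14 kg CaCO3 consumed per kg TAN nitrified
alk = 3.2 kg TAN * 7.14 = 22.848 kg CaCO3/day

22.848 kg CaCO3/day


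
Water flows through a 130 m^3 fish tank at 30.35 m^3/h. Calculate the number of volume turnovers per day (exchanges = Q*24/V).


Daily flow volume = 30.35 m^3/h * 24 h = 728.4 m^3/day
Exchanges = daily flow / tank volume = 728.4 / 130 = 5.60308 exchanges/day

5.60308 exchanges/day


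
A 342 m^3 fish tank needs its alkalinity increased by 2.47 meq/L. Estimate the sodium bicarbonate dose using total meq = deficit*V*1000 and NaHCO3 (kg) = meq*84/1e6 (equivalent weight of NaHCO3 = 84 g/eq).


Tank volume in L = 342 m^3 * 1000 = 342000 L
Total meq required = 2.47 meq/L * 342000 L = 844740 meq
NaHCO3 mass = 844740 meq * 84 mg/meq / 1e6 = 70.9582 kg

70.9582 kg


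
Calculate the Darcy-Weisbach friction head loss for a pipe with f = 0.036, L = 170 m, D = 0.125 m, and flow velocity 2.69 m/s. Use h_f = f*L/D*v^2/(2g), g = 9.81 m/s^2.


v^2 = 2.69^2 = 7.2361 m^2/s^2
L/D = 170/0.125 = 1360
h_f = f*(L/D)*v^2/(2g) = 0.036 * 1360 * 7.2361 / 19.62 = 18.0571 m

18.0571 m


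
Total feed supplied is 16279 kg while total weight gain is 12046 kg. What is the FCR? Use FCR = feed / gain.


FCR = feed consumed / weight gained
FCR = 16279 kg / 12046 kg = 1.3514

1.3514


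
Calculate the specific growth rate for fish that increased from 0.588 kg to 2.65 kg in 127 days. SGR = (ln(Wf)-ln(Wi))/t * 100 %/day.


ln(W_f) = ln(2.65) = 0.97455964
ln(W_i) = ln(0.588) = -0.53102833
ln(W_f) - ln(W_i) = 0.97455964 - -0.53102833 = 1.505588
SGR = 1.505588 / 127 * 100 = 1.1855 %/day

1.1855 %/day


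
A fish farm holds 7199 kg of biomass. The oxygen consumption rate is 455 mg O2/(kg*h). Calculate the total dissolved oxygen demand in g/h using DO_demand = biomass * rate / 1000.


Total O2 consumption (mg/h) = 7199 kg * 455 mg/(kg*h) = 3275545 mg/h
Convert to g/h: 3275545 / 1000 = 3275.545 g/h

3275.545 g/h


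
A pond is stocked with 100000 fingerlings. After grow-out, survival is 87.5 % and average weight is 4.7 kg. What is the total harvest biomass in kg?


Survivors = 100000 * 87.5/100 = 87500 fish
Harvest biomass = survivors * W_f = 87500 * 4.7 = 411250 kg

411250 kg


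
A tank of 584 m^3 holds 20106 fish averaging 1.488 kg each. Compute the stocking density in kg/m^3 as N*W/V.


Total biomass = 20106 fish * 1.488 kg = 29917.728 kg
Density = total biomass / volume = 29917.728 / 584 = 51.229 kg/m^3

51.229 kg/m^3


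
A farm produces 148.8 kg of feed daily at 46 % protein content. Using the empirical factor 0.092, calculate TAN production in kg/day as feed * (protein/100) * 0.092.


Protein in feed = 148.8 * 46/100 = 68.448 kg/day
TAN = protein * 0.092 = 68.448 * 0.092 = 6.297216 kg/day

6.297216 kg/day


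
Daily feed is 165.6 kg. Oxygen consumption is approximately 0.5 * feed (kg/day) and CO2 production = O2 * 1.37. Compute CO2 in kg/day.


O2 = 165.6 * 0.5 = 82.8
CO2 = 82.8 * 1.37 = 113.436

113.436 kg/day


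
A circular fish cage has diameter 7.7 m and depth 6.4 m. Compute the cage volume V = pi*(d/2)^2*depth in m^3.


r = d/2 = 7.7/2 = 3.85 m
Base area = pi*r^2 = pi*3.85^2 = 46.566257 m^2
Volume = 46.566257 * 6.4 = 298.024 m^3

298.024 m^3


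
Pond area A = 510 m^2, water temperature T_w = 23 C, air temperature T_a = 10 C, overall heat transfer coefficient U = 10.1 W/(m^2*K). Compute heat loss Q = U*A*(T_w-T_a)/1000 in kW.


Temperature difference dT = 23 - 10 = 13 K
Heat loss (W) = U * A * dT = 10.1 * 510 * 13 = 66963 W
Convert to kW: 66963 / 1000 = 66.963 kW

66.963 kW


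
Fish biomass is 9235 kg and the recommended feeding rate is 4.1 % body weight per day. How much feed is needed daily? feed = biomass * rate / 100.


Feeding rate fraction = 4.1% / 100 = 0.041
Daily feed = 9235 kg * 0.041 = 378.635 kg/day

378.635 kg/day


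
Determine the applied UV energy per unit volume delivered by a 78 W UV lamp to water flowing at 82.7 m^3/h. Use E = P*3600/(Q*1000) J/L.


Energy delivered per hour = 78 W * 3600 s = 280800 J/h
Volume treated per hour = 82.7 m^3/h * 1000 = 82700 L/h
dose = 280800 / 82700 = 3.39541 J/L

3.39541 J/L


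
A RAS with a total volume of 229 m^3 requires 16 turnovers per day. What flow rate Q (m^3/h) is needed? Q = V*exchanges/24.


Daily recirculation volume = 229 m^3 * 16 = 3664 m^3/day
Flow rate Q = daily volume / 24 h = 3664 / 24 = 152.667 m^3/h

152.667 m^3/h


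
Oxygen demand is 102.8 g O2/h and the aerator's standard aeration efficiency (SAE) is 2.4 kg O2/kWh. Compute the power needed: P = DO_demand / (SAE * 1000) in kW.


SAE in g O2/kWh = 2.4 * 1000 = 2400 g/kWh
P = DO_demand / SAE_g = 102.8 / 2400 = 0.0428333 kW

0.0428333 kW


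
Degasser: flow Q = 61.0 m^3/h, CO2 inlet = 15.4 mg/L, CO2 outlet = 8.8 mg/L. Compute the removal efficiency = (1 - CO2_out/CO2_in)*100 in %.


CO2_out / CO2_in = 8.8 / 15.4 = 0.57142857
Fraction remaining = 0.57142857
efficiency = (1 - 0.57142857) * 100 = 42.8571 %

42.8571 %


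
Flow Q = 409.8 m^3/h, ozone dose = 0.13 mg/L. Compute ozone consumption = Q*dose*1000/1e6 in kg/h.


O3 demand (mg/h) = Q * dose * 1000 = 409.8 * 0.13 * 1000 = 53274 mg/h
Convert mg to kg: 53274 / 1e6 = 0.053274 kg/h

0.053274 kg/h


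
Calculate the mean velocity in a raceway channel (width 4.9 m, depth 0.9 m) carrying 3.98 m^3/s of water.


Cross-sectional area = W * d = 4.9 * 0.9 = 4.41 m^2
Velocity = Q / A = 3.98 / 4.41 = 0.902494 m/s

0.902494 m/s


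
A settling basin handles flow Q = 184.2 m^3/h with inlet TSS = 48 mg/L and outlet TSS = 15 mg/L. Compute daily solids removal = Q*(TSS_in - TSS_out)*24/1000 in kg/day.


Concentration drop: TSS_in - TSS_out = 48 - 15 = 33 mg/L
Hourly solids removed = Q * dTSS = 184.2 m^3/h * 33 mg/L = 6078.6 g/h  (m^3/h * mg/L = g/h)
Daily solids removed = 6078.6 * 24 = 145886.4 g/day
Convert g to kg: 145886.4 / 1000 = 145.8864 kg/day

145.8864 kg/day


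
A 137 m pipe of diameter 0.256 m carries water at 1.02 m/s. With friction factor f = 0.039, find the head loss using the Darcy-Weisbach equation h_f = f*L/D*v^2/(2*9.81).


v^2 = 1.02^2 = 1.0404 m^2/s^2
L/D = 137/0.256 = 535.15625
h_f = f*(L/D)*v^2/(2g) = 0.039 * 535.15625 * 1.0404 / 19.62 = 1.10674 m

1.10674 m


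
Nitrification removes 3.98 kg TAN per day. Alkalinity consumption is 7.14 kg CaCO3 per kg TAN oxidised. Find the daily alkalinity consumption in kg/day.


Alkalinity factor: 7.14 kg CaCO3 consumed per kg TAN nitrified
alk = 3.98 kg TAN * 7.14 = 28.4172 kg CaCO3/day

28.4172 kg CaCO3/day


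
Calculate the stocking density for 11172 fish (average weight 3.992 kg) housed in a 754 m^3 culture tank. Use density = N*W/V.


Total biomass = 11172 fish * 3.992 kg = 44598.624 kg
Density = total biomass / volume = 44598.624 / 754 = 59.1494 kg/m^3

59.1494 kg/m^3


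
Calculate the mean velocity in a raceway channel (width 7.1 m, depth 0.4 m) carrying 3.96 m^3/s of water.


Cross-sectional area = W * d = 7.1 * 0.4 = 2.84 m^2
Velocity = Q / A = 3.96 / 2.84 = 1.39437 m/s

1.39437 m/s


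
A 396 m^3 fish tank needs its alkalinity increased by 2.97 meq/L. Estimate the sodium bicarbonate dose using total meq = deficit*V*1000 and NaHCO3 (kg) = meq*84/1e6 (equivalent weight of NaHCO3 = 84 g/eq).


Tank volume in L = 396 m^3 * 1000 = 396000 L
Total meq required = 2.97 meq/L * 396000 L = 1176120 meq
NaHCO3 mass = 1176120 meq * 84 mg/meq / 1e6 = 98.7941 kg

98.7941 kg


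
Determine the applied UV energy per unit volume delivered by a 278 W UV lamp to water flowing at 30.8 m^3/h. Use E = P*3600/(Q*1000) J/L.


Energy delivered per hour = 278 W * 3600 s = 1000800 J/h
Volume treated per hour = 30.8 m^3/h * 1000 = 30800 L/h
dose = 1000800 / 30800 = 32.4935 J/L

32.4935 J/L


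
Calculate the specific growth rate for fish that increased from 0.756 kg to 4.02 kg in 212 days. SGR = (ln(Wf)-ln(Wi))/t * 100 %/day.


ln(W_f) = ln(4.02) = 1.3912819
ln(W_i) = ln(0.756) = -0.2797139
ln(W_f) - ln(W_i) = 1.3912819 - -0.2797139 = 1.6709958
SGR = 1.6709958 / 212 * 100 = 0.788206 %/day

0.788206 %/day


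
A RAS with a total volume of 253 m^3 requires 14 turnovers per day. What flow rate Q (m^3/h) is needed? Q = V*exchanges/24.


Daily recirculation volume = 253 m^3 * 14 = 3542 m^3/day
Flow rate Q = daily volume / 24 h = 3542 / 24 = 147.583 m^3/h

147.583 m^3/h


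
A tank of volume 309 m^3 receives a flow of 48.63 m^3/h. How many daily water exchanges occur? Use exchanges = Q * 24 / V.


Daily flow volume = 48.63 m^3/h * 24 h = 1167.12 m^3/day
Exchanges = daily flow / tank volume = 1167.12 / 309 = 3.77709 exchanges/day

3.77709 exchanges/day


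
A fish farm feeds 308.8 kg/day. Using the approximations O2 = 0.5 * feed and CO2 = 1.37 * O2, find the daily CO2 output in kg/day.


O2 = 308.8 * 0.5 = 154.4
CO2 = 154.4 * 1.37 = 211.528

211.528 kg/day


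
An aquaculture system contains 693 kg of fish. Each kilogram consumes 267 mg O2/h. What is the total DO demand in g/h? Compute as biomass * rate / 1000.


Total O2 consumption (mg/h) = 693 kg * 267 mg/(kg*h) = 185031 mg/h
Convert to g/h: 185031 / 1000 = 185.031 g/h

185.031 g/h


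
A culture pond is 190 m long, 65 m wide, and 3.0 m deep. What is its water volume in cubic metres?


Base area = L * W = 190 * 65 = 12350 m^2
Volume = area * depth = 12350 * 3.0 = 37050 m^3

37050 m^3


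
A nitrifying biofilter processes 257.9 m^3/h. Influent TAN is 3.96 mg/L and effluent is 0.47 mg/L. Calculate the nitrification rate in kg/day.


Concentration drop: TAN_in - TAN_out = 3.96 - 0.47 = 3.49 mg/L
Hourly TAN removed = Q * dTAN = 257.9 m^3/h * 3.49 mg/L = 900.071 g/h  (m^3/h * mg/L = g/h)
Daily TAN removed = 900.071 * 24 = 21601.704 g/day
Convert to kg/day: 21601.704 / 1000 = 21.601704 kg/day

21.601704 kg/day


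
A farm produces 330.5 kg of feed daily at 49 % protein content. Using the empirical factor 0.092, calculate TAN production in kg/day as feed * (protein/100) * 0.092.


Protein in feed = 330.5 * 49/100 = 161.945 kg/day
TAN = protein * 0.092 = 161.945 * 0.092 = 14.89894 kg/day

14.89894 kg/day


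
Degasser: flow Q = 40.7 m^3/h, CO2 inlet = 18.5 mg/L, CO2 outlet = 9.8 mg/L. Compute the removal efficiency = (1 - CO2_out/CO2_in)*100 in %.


CO2_out / CO2_in = 9.8 / 18.5 = 0.52972973
Fraction remaining = 0.52972973
efficiency = (1 - 0.52972973) * 100 = 47.027 %

47.027 %


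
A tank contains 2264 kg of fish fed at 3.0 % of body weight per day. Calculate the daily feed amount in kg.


Feeding rate fraction = 3.0% / 100 = 0.03
Daily feed = 2264 kg * 0.03 = 67.92 kg/day

67.92 kg/day


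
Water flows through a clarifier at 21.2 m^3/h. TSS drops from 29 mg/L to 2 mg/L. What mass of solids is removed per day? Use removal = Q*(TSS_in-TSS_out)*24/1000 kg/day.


Concentration drop: TSS_in - TSS_out = 29 - 2 = 27 mg/L
Hourly solids removed = Q * dTSS = 21.2 m^3/h * 27 mg/L = 572.4 g/h  (m^3/h * mg/L = g/h)
Daily solids removed = 572.4 * 24 = 13737.6 g/day
Convert g to kg: 13737.6 / 1000 = 13.7376 kg/day

13.7376 kg/day


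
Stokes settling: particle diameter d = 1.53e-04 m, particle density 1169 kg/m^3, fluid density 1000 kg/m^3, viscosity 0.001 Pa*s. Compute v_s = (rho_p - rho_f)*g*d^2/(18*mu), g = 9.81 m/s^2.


Density difference: rho_p - rho_f = 1169 - 1000 = 169 kg/m^3
d^2 = (1.53e-04)^2 = 2.3409e-08 m^2
Numerator = (rho_p - rho_f) * g * d^2 = 169 * 9.81 * 2.3409e-08 = 3.8809547e-05
Denominator = 18 * mu = 18 * 0.001 = 0.018
v_s = 3.8809547e-05 / 0.018 = 0.00215609 m/s
Check: Re = rho_f * v_s * d / mu = 1000 * 0.00215609 * 1.53e-04 / 0.001 = 0.33 < 1, so Stokes' law applies.

0.00215609 m/s


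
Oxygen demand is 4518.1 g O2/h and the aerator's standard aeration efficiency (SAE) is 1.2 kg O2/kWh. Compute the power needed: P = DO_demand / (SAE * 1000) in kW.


SAE in g O2/kWh = 1.2 * 1000 = 1200 g/kWh
P = DO_demand / SAE_g = 4518.1 / 1200 = 3.76508 kW

3.76508 kW


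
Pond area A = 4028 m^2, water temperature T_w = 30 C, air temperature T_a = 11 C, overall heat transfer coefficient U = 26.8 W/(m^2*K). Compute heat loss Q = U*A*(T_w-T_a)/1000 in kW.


Temperature difference dT = 30 - 11 = 19 K
Heat loss (W) = U * A * dT = 26.8 * 4028 * 19 = 2051057.6 W
Convert to kW: 2051057.6 / 1000 = 2051.0576 kW

2051.0576 kW


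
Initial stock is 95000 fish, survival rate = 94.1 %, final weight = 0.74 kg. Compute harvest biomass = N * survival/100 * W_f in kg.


Survivors = 95000 * 94.1/100 = 89395 fish
Harvest biomass = survivors * W_f = 89395 * 0.74 = 66152.3 kg

66152.3 kg


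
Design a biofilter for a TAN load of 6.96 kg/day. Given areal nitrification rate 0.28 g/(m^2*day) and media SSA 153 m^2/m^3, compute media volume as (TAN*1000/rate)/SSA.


A = 6.96*1000 / 0.28 = 24857.143 m^2
V = 24857.143 / 153 = 162.465

162.465 m^3


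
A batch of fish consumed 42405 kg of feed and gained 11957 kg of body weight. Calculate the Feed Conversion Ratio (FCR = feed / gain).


FCR = feed consumed / weight gained
FCR = 42405 kg / 11957 kg = 3.54646

3.54646


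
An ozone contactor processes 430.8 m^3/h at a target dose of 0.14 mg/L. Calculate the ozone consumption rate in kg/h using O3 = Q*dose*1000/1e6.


O3 demand (mg/h) = Q * dose * 1000 = 430.8 * 0.14 * 1000 = 60312 mg/h
Convert mg to kg: 60312 / 1e6 = 0.060312 kg/h

0.060312 kg/h


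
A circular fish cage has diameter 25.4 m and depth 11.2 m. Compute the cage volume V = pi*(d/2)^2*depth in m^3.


r = d/2 = 25.4/2 = 12.7 m
Base area = pi*r^2 = pi*12.7^2 = 506.70748 m^2
Volume = 506.70748 * 11.2 = 5675.12 m^3

5675.12 m^3


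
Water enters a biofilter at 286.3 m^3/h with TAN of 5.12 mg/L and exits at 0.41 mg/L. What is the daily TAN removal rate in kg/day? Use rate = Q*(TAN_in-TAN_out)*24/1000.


Concentration drop: TAN_in - TAN_out = 5.12 - 0.41 = 4.71 mg/L
Hourly TAN removed = Q * dTAN = 286.3 m^3/h * 4.71 mg/L = 1348.473 g/h  (m^3/h * mg/L = g/h)
Daily TAN removed = 1348.473 * 24 = 32363.352 g/day
Convert to kg/day: 32363.352 / 1000 = 32.363352 kg/day

32.363352 kg/day


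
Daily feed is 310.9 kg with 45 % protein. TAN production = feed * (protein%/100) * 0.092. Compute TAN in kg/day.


Protein in feed = 310.9 * 45/100 = 139.905 kg/day
TAN = protein * 0.092 = 139.905 * 0.092 = 12.87126 kg/day

12.87126 kg/day


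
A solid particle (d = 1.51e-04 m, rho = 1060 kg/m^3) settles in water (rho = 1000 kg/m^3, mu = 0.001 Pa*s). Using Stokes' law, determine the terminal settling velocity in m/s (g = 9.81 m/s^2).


Density difference: rho_p - rho_f = 1060 - 1000 = 60 kg/m^3
d^2 = (1.51e-04)^2 = 2.2801e-08 m^2
Numerator = (rho_p - rho_f) * g * d^2 = 60 * 9.81 * 2.2801e-08 = 1.3420669e-05
Denominator = 18 * mu = 18 * 0.001 = 0.018
v_s = 1.3420669e-05 / 0.018 = 7.45593e-04 m/s
Check: Re = rho_f * v_s * d / mu = 1000 * 7.45593e-04 * 1.51e-04 / 0.001 = 0.113 < 1, so Stokes' law applies.

7.45593e-04 m/s


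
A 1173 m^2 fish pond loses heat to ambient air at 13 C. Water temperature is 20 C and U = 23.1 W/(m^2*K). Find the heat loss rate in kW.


Temperature difference dT = 20 - 13 = 7 K
Heat loss (W) = U * A * dT = 23.1 * 1173 * 7 = 189674.1 W
Convert to kW: 189674.1 / 1000 = 189.6741 kW

189.6741 kW


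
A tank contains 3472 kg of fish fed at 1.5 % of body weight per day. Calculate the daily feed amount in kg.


Feeding rate fraction = 1.5% / 100 = 0.015
Daily feed = 3472 kg * 0.015 = 52.08 kg/day

52.08 kg/day


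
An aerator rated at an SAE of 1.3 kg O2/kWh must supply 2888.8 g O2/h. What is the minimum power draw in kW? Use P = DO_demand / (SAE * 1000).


SAE in g O2/kWh = 1.3 * 1000 = 1300 g/kWh
P = DO_demand / SAE_g = 2888.8 / 1300 = 2.22215 kW

2.22215 kW


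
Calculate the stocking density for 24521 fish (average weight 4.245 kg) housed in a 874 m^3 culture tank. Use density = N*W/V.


Total biomass = 24521 fish * 4.245 kg = 104091.645 kg
Density = total biomass / volume = 104091.645 / 874 = 119.098 kg/m^3

119.098 kg/m^3


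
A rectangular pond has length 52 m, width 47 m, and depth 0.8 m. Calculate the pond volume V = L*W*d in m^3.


Base area = L * W = 52 * 47 = 2444 m^2
Volume = area * depth = 2444 * 0.8 = 1955.2 m^3

1955.2 m^3


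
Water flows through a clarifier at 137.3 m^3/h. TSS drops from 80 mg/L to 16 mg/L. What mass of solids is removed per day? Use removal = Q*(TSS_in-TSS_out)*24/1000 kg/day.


Concentration drop: TSS_in - TSS_out = 80 - 16 = 64 mg/L
Hourly solids removed = Q * dTSS = 137.3 m^3/h * 64 mg/L = 8787.2 g/h  (m^3/h * mg/L = g/h)
Daily solids removed = 8787.2 * 24 = 210892.8 g/day
Convert g to kg: 210892.8 / 1000 = 210.8928 kg/day

210.8928 kg/day


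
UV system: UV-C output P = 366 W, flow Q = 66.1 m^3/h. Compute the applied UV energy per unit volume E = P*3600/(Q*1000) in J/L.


Energy delivered per hour = 366 W * 3600 s = 1317600 J/h
Volume treated per hour = 66.1 m^3/h * 1000 = 66100 L/h
dose = 1317600 / 66100 = 19.9334 J/L

19.9334 J/L


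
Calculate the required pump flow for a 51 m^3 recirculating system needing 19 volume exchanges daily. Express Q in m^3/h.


Daily recirculation volume = 51 m^3 * 19 = 969 m^3/day
Flow rate Q = daily volume / 24 h = 969 / 24 = 40.375 m^3/h

40.375 m^3/h


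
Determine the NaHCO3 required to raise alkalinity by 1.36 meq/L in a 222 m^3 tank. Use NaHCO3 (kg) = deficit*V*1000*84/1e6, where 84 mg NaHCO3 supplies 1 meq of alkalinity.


Tank volume in L = 222 m^3 * 1000 = 222000 L
Total meq required = 1.36 meq/L * 222000 L = 301920 meq
NaHCO3 mass = 301920 meq * 84 mg/meq / 1e6 = 25.3613 kg

25.3613 kg


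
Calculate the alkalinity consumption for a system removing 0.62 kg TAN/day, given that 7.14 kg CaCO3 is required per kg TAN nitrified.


Alkalinity factor: 7.14 kg CaCO3 consumed per kg TAN nitrified
alk = 0.62 kg TAN * 7.14 = 4.4268 kg CaCO3/day

4.4268 kg CaCO3/day


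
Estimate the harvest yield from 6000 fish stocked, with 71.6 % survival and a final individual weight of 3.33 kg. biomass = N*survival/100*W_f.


Survivors = 6000 * 71.6/100 = 4296 fish
Harvest biomass = survivors * W_f = 4296 * 3.33 = 14305.68 kg

14305.68 kg


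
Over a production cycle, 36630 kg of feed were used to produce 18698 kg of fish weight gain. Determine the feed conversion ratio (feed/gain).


FCR = feed consumed / weight gained
FCR = 36630 kg / 18698 kg = 1.95903

1.95903


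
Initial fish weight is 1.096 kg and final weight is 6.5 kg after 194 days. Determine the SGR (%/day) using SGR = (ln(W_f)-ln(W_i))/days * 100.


ln(W_f) = ln(6.5) = 1.8718022
ln(W_i) = ln(1.096) = 0.091667189
ln(W_f) - ln(W_i) = 1.8718022 - 0.091667189 = 1.780135
SGR = 1.780135 / 194 * 100 = 0.917595 %/day

0.917595 %/day


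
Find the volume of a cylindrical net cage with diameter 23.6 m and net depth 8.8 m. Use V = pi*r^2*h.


r = d/2 = 23.6/2 = 11.8 m
Base area = pi*r^2 = pi*11.8^2 = 437.43536 m^2
Volume = 437.43536 * 8.8 = 3849.43 m^3

3849.43 m^3


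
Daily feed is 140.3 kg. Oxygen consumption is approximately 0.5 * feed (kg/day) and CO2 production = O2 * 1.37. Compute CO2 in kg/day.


O2 = 140.3 * 0.5 = 70.15
CO2 = 70.15 * 1.37 = 96.1055

96.1055 kg/day


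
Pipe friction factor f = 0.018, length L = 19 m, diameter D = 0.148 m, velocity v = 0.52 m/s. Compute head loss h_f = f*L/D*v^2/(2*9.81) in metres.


v^2 = 0.52^2 = 0.2704 m^2/s^2
L/D = 19/0.148 = 128.37838
h_f = f*(L/D)*v^2/(2g) = 0.018 * 128.37838 * 0.2704 / 19.62 = 0.0318473 m

0.0318473 m


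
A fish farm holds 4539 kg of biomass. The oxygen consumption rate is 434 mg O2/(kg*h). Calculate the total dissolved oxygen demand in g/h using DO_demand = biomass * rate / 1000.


Total O2 consumption (mg/h) = 4539 kg * 434 mg/(kg*h) = 1969926 mg/h
Convert to g/h: 1969926 / 1000 = 1969.926 g/h

1969.926 g/h


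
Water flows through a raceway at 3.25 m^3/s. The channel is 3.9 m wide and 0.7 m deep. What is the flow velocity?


Cross-sectional area = W * d = 3.9 * 0.7 = 2.73 m^2
Velocity = Q / A = 3.25 / 2.73 = 1.19048 m/s

1.19048 m/s


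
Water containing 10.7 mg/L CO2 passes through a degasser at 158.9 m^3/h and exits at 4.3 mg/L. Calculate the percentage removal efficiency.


CO2_out / CO2_in = 4.3 / 10.7 = 0.40186916
Fraction remaining = 0.40186916
efficiency = (1 - 0.40186916) * 100 = 59.8131 %

59.8131 %


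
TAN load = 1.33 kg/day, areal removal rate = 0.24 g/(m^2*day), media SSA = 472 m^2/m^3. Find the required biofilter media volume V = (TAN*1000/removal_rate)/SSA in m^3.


A = 1.33*1000 / 0.24 = 5541.6667 m^2
V = 5541.6667 / 472 = 11.7408

11.7408 m^3


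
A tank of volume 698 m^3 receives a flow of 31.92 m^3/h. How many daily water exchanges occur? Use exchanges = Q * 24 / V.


Daily flow volume = 31.92 m^3/h * 24 h = 766.08 m^3/day
Exchanges = daily flow / tank volume = 766.08 / 698 = 1.09754 exchanges/day

1.09754 exchanges/day


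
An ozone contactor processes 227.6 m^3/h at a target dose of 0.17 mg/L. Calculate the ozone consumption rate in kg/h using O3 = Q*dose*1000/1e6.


O3 demand (mg/h) = Q * dose * 1000 = 227.6 * 0.17 * 1000 = 38692 mg/h
Convert mg to kg: 38692 / 1e6 = 0.038692 kg/h

0.038692 kg/h


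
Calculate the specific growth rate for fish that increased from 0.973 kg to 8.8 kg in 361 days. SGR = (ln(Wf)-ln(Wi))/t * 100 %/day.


ln(W_f) = ln(8.8) = 2.1747517
ln(W_i) = ln(0.973) = -0.027371197
ln(W_f) - ln(W_i) = 2.1747517 - -0.027371197 = 2.2021229
SGR = 2.2021229 / 361 * 100 = 0.610006 %/day

0.610006 %/day


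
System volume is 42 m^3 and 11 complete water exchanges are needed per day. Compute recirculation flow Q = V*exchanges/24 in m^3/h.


Daily recirculation volume = 42 m^3 * 11 = 462 m^3/day
Flow rate Q = daily volume / 24 h = 462 / 24 = 19.25 m^3/h

19.25 m^3/h


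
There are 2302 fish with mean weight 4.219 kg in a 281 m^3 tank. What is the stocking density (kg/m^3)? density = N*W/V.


Total biomass = 2302 fish * 4.219 kg = 9712.138 kg
Density = total biomass / volume = 9712.138 / 281 = 34.5628 kg/m^3

34.5628 kg/m^3


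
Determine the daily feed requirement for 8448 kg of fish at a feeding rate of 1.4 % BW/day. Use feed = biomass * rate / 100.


Feeding rate fraction = 1.4% / 100 = 0.014
Daily feed = 8448 kg * 0.014 = 118.272 kg/day

118.272 kg/day


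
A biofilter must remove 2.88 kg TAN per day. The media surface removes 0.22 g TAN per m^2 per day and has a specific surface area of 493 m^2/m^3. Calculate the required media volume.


A = 2.88*1000 / 0.22 = 13090.909 m^2
V = 13090.909 / 493 = 26.5536

26.5536 m^3


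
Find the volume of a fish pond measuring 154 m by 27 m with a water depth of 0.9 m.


Base area = L * W = 154 * 27 = 4158 m^2
Volume = area * depth = 4158 * 0.9 = 3742.2 m^3

3742.2 m^3


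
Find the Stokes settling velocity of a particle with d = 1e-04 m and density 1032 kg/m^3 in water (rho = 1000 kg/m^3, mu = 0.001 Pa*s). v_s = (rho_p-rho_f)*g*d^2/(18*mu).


Density difference: rho_p - rho_f = 1032 - 1000 = 32 kg/m^3
d^2 = (1e-04)^2 = 1e-08 m^2
Numerator = (rho_p - rho_f) * g * d^2 = 32 * 9.81 * 1e-08 = 3.1392e-06
Denominator = 18 * mu = 18 * 0.001 = 0.018
v_s = 3.1392e-06 / 0.018 = 1.744e-04 m/s
Check: Re = rho_f * v_s * d / mu = 1000 * 1.744e-04 * 1e-04 / 0.001 = 0.0174 < 1, so Stokes' law applies.

1.744e-04 m/s


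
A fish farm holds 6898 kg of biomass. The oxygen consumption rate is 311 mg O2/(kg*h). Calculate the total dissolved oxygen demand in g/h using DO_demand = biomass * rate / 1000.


Total O2 consumption (mg/h) = 6898 kg * 311 mg/(kg*h) = 2145278 mg/h
Convert to g/h: 2145278 / 1000 = 2145.278 g/h

2145.278 g/h


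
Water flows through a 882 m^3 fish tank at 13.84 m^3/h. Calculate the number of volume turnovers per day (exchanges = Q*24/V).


Daily flow volume = 13.84 m^3/h * 24 h = 332.16 m^3/day
Exchanges = daily flow / tank volume = 332.16 / 882 = 0.376599 exchanges/day

0.376599 exchanges/day


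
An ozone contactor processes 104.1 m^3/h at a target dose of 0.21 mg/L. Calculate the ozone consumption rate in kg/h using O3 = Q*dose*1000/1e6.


O3 demand (mg/h) = Q * dose * 1000 = 104.1 * 0.21 * 1000 = 21861 mg/h
Convert mg to kg: 21861 / 1e6 = 0.021861 kg/h

0.021861 kg/h


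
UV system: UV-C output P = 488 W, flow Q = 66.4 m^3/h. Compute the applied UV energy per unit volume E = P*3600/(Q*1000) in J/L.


Energy delivered per hour = 488 W * 3600 s = 1756800 J/h
Volume treated per hour = 66.4 m^3/h * 1000 = 66400 L/h
dose = 1756800 / 66400 = 26.4578 J/L

26.4578 J/L


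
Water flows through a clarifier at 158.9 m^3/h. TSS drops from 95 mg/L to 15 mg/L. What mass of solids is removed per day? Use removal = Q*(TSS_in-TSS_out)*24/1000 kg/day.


Concentration drop: TSS_in - TSS_out = 95 - 15 = 80 mg/L
Hourly solids removed = Q * dTSS = 158.9 m^3/h * 80 mg/L = 12712 g/h  (m^3/h * mg/L = g/h)
Daily solids removed = 12712 * 24 = 305088 g/day
Convert g to kg: 305088 / 1000 = 305.088 kg/day

305.088 kg/day


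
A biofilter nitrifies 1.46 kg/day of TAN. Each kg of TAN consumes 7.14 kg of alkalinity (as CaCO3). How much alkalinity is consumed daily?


Alkalinity factor: 7.14 kg CaCO3 consumed per kg TAN nitrified
alk = 1.46 kg TAN * 7.14 = 10.4244 kg CaCO3/day

10.4244 kg CaCO3/day


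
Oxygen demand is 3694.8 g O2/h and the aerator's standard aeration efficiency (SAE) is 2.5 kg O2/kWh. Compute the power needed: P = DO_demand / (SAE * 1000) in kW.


SAE in g O2/kWh = 2.5 * 1000 = 2500 g/kWh
P = DO_demand / SAE_g = 3694.8 / 2500 = 1.47792 kW

1.47792 kW


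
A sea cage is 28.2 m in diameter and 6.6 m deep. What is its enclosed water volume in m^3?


r = d/2 = 28.2/2 = 14.1 m
Base area = pi*r^2 = pi*14.1^2 = 624.58004 m^2
Volume = 624.58004 * 6.6 = 4122.23 m^3

4122.23 m^3


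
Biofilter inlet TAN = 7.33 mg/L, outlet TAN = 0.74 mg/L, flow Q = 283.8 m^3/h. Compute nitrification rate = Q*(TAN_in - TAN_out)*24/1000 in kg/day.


Concentration drop: TAN_in - TAN_out = 7.33 - 0.74 = 6.59 mg/L
Hourly TAN removed = Q * dTAN = 283.8 m^3/h * 6.59 mg/L = 1870.242 g/h  (m^3/h * mg/L = g/h)
Daily TAN removed = 1870.242 * 24 = 44885.808 g/day
Convert to kg/day: 44885.808 / 1000 = 44.885808 kg/day

44.885808 kg/day


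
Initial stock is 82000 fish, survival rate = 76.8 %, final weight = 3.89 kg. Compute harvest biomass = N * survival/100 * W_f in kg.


Survivors = 82000 * 76.8/100 = 62976 fish
Harvest biomass = survivors * W_f = 62976 * 3.89 = 244976.64 kg

244976.64 kg


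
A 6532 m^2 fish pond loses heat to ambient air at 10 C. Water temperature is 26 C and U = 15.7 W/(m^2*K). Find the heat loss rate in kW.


Temperature difference dT = 26 - 10 = 16 K
Heat loss (W) = U * A * dT = 15.7 * 6532 * 16 = 1640838.4 W
Convert to kW: 1640838.4 / 1000 = 1640.8384 kW

1640.8384 kW


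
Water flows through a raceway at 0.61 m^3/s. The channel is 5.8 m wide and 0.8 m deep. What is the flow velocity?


Cross-sectional area = W * d = 5.8 * 0.8 = 4.64 m^2
Velocity = Q / A = 0.61 / 4.64 = 0.131466 m/s

0.131466 m/s


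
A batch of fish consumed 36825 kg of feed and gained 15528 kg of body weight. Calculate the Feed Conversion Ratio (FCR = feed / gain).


FCR = feed consumed / weight gained
FCR = 36825 kg / 15528 kg = 2.37152

2.37152


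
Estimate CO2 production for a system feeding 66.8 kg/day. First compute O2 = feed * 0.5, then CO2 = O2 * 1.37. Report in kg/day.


O2 = 66.8 * 0.5 = 33.4
CO2 = 33.4 * 1.37 = 45.758

45.758 kg/day


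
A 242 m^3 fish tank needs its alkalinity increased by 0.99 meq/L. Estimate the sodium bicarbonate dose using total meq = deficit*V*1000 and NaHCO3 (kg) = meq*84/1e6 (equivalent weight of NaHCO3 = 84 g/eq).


Tank volume in L = 242 m^3 * 1000 = 242000 L
Total meq required = 0.99 meq/L * 242000 L = 239580 meq
NaHCO3 mass = 239580 meq * 84 mg/meq / 1e6 = 20.1247 kg

20.1247 kg


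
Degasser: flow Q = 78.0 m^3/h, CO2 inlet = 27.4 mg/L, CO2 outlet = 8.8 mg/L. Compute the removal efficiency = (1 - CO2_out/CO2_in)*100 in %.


CO2_out / CO2_in = 8.8 / 27.4 = 0.32116788
Fraction remaining = 0.32116788
efficiency = (1 - 0.32116788) * 100 = 67.8832 %

67.8832 %


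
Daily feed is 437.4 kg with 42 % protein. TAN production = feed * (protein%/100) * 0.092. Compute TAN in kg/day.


Protein in feed = 437.4 * 42/100 = 183.708 kg/day
TAN = protein * 0.092 = 183.708 * 0.092 = 16.901136 kg/day

16.901136 kg/day


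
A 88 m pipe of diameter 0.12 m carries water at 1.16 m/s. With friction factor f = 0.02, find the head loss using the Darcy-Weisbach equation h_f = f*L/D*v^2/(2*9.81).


v^2 = 1.16^2 = 1.3456 m^2/s^2
L/D = 88/0.12 = 733.33333
h_f = f*(L/D)*v^2/(2g) = 0.02 * 733.33333 * 1.3456 / 19.62 = 1.00589 m

1.00589 m


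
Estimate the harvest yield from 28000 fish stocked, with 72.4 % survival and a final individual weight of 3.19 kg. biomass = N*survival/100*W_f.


Survivors = 28000 * 72.4/100 = 20272 fish
Harvest biomass = survivors * W_f = 20272 * 3.19 = 64667.68 kg

64667.68 kg


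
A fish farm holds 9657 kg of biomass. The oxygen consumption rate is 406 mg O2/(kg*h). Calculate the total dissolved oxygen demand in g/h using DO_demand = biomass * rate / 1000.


Total O2 consumption (mg/h) = 9657 kg * 406 mg/(kg*h) = 3920742 mg/h
Convert to g/h: 3920742 / 1000 = 3920.742 g/h

3920.742 g/h


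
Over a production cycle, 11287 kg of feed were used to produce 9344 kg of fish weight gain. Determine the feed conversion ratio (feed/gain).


FCR = feed consumed / weight gained
FCR = 11287 kg / 9344 kg = 1.20794

1.20794


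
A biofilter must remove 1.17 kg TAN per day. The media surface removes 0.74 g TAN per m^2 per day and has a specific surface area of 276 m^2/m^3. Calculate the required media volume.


A = 1.17*1000 / 0.74 = 1581.0811 m^2
V = 1581.0811 / 276 = 5.72855

5.72855 m^3


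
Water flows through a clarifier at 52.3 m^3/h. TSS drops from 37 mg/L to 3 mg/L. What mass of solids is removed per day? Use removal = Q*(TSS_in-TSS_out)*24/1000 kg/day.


Concentration drop: TSS_in - TSS_out = 37 - 3 = 34 mg/L
Hourly solids removed = Q * dTSS = 52.3 m^3/h * 34 mg/L = 1778.2 g/h  (m^3/h * mg/L = g/h)
Daily solids removed = 1778.2 * 24 = 42676.8 g/day
Convert g to kg: 42676.8 / 1000 = 42.6768 kg/day

42.6768 kg/day


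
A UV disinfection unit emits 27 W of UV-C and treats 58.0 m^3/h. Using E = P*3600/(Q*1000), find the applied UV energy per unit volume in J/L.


Energy delivered per hour = 27 W * 3600 s = 97200 J/h
Volume treated per hour = 58.0 m^3/h * 1000 = 58000 L/h
dose = 97200 / 58000 = 1.67586 J/L

1.67586 J/L


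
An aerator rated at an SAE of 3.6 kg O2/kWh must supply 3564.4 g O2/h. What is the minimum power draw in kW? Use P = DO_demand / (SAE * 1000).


SAE in g O2/kWh = 3.6 * 1000 = 3600 g/kWh
P = DO_demand / SAE_g = 3564.4 / 3600 = 0.990111 kW

0.990111 kW


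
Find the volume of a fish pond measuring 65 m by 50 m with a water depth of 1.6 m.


Base area = L * W = 65 * 50 = 3250 m^2
Volume = area * depth = 3250 * 1.6 = 5200 m^3

5200 m^3


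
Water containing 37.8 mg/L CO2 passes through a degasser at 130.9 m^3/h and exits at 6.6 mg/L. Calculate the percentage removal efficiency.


CO2_out / CO2_in = 6.6 / 37.8 = 0.17460317
Fraction remaining = 0.17460317
efficiency = (1 - 0.17460317) * 100 = 82.5397 %

82.5397 %


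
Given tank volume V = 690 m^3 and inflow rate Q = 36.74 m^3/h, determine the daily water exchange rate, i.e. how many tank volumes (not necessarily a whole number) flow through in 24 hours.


Daily flow volume = 36.74 m^3/h * 24 h = 881.76 m^3/day
Exchanges = daily flow / tank volume = 881.76 / 690 = 1.27791 exchanges/day

1.27791 exchanges/day


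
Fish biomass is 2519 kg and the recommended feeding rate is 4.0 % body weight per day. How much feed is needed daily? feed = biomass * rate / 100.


Feeding rate fraction = 4.0% / 100 = 0.04
Daily feed = 2519 kg * 0.04 = 100.76 kg/day

100.76 kg/day


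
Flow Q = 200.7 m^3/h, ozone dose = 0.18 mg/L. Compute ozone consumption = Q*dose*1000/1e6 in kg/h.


O3 demand (mg/h) = Q * dose * 1000 = 200.7 * 0.18 * 1000 = 36126 mg/h
Convert mg to kg: 36126 / 1e6 = 0.036126 kg/h

0.036126 kg/h


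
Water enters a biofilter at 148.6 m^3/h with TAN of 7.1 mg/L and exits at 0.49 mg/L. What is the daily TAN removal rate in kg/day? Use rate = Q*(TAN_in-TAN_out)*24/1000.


Concentration drop: TAN_in - TAN_out = 7.1 - 0.49 = 6.61 mg/L
Hourly TAN removed = Q * dTAN = 148.6 m^3/h * 6.61 mg/L = 982.246 g/h  (m^3/h * mg/L = g/h)
Daily TAN removed = 982.246 * 24 = 23573.904 g/day
Convert to kg/day: 23573.904 / 1000 = 23.573904 kg/day

23.573904 kg/day


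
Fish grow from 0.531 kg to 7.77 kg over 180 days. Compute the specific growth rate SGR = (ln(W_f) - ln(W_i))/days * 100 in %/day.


ln(W_f) = ln(7.77) = 2.0502702
ln(W_i) = ln(0.531) = -0.63299326
ln(W_f) - ln(W_i) = 2.0502702 - -0.63299326 = 2.6832635
SGR = 2.6832635 / 180 * 100 = 1.4907 %/day

1.4907 %/day


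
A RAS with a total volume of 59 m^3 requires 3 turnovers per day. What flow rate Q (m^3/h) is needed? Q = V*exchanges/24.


Daily recirculation volume = 59 m^3 * 3 = 177 m^3/day
Flow rate Q = daily volume / 24 h = 177 / 24 = 7.375 m^3/h

7.375 m^3/h


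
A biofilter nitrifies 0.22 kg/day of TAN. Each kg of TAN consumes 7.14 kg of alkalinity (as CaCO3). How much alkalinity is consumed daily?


Alkalinity factor: 7.14 kg CaCO3 consumed per kg TAN nitrified
alk = 0.22 kg TAN * 7.14 = 1.5708 kg CaCO3/day

1.5708 kg CaCO3/day


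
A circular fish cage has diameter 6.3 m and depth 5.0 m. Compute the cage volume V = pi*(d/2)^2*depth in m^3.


r = d/2 = 6.3/2 = 3.15 m
Base area = pi*r^2 = pi*3.15^2 = 31.172453 m^2
Volume = 31.172453 * 5.0 = 155.862 m^3

155.862 m^3


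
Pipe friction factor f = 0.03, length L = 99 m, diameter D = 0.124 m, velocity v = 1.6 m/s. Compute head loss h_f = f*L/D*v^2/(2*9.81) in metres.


v^2 = 1.6^2 = 2.56 m^2/s^2
L/D = 99/0.124 = 798.3871
h_f = f*(L/D)*v^2/(2g) = 0.03 * 798.3871 * 2.56 / 19.62 = 3.12518 m

3.12518 m


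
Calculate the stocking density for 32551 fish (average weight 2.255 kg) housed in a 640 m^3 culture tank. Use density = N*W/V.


Total biomass = 32551 fish * 2.255 kg = 73402.505 kg
Density = total biomass / volume = 73402.505 / 640 = 114.691 kg/m^3

114.691 kg/m^3


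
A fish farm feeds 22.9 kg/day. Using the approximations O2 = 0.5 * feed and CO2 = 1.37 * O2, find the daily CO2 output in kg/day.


O2 = 22.9 * 0.5 = 11.45
CO2 = 11.45 * 1.37 = 15.6865

15.6865 kg/day


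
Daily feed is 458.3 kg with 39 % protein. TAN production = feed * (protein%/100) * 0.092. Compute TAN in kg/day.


Protein in feed = 458.3 * 39/100 = 178.737 kg/day
TAN = protein * 0.092 = 178.737 * 0.092 = 16.443804 kg/day

16.443804 kg/day


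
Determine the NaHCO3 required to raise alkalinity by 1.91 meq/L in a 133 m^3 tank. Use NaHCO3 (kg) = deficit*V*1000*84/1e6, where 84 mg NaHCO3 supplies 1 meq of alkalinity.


Tank volume in L = 133 m^3 * 1000 = 133000 L
Total meq required = 1.91 meq/L * 133000 L = 254030 meq
NaHCO3 mass = 254030 meq * 84 mg/meq / 1e6 = 21.3385 kg

21.3385 kg


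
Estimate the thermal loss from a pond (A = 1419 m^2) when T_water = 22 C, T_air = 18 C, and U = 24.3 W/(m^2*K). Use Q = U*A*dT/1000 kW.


Temperature difference dT = 22 - 18 = 4 K
Heat loss (W) = U * A * dT = 24.3 * 1419 * 4 = 137926.8 W
Convert to kW: 137926.8 / 1000 = 137.9268 kW

137.9268 kW


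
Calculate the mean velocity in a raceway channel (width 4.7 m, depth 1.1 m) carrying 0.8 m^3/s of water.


Cross-sectional area = W * d = 4.7 * 1.1 = 5.17 m^2
Velocity = Q / A = 0.8 / 5.17 = 0.154739 m/s

0.154739 m/s


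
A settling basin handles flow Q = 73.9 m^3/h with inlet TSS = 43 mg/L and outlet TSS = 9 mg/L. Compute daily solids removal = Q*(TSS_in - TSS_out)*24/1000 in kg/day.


Concentration drop: TSS_in - TSS_out = 43 - 9 = 34 mg/L
Hourly solids removed = Q * dTSS = 73.9 m^3/h * 34 mg/L = 2512.6 g/h  (m^3/h * mg/L = g/h)
Daily solids removed = 2512.6 * 24 = 60302.4 g/day
Convert g to kg: 60302.4 / 1000 = 60.3024 kg/day

60.3024 kg/day


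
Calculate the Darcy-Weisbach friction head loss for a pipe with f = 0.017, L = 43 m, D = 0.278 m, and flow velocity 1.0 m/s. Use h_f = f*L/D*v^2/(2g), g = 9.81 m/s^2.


v^2 = 1.0^2 = 1 m^2/s^2
L/D = 43/0.278 = 154.67626
h_f = f*(L/D)*v^2/(2g) = 0.017 * 154.67626 * 1 / 19.62 = 0.134021 m

0.134021 m


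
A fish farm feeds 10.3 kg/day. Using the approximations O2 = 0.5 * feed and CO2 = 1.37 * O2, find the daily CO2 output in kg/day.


O2 = 10.3 * 0.5 = 5.15
CO2 = 5.15 * 1.37 = 7.0555

7.0555 kg/day


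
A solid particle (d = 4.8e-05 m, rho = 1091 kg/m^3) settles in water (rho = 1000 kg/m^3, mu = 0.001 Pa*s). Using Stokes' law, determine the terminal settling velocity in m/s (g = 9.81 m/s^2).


Density difference: rho_p - rho_f = 1091 - 1000 = 91 kg/m^3
d^2 = (4.8e-05)^2 = 2.304e-09 m^2
Numerator = (rho_p - rho_f) * g * d^2 = 91 * 9.81 * 2.304e-09 = 2.0568038e-06
Denominator = 18 * mu = 18 * 0.001 = 0.018
v_s = 2.0568038e-06 / 0.018 = 1.14267e-04 m/s
Check: Re = rho_f * v_s * d / mu = 1000 * 1.14267e-04 * 4.8e-05 / 0.001 = 0.00548 < 1, so Stokes' law applies.

1.14267e-04 m/s
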